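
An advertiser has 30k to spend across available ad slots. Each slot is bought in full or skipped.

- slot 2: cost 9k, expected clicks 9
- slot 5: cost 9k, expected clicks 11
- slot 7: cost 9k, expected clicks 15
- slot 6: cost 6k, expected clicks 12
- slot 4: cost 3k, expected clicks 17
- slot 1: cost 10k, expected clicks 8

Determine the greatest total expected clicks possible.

55

slot 7 + slot 6 + slot 4 + slot 1: cost 9 + 6 + 3 + 10 = 28 ≤ 30, expected clicks 15 + 12 + 17 + 8 = 52.
slot 2 + slot 7 + slot 6 + slot 4: cost 9 + 9 + 6 + 3 = 27 ≤ 30, expected clicks 9 + 15 + 12 + 17 = 53.
slot 5 + slot 7 + slot 6 + slot 4: cost 9 + 9 + 6 + 3 = 27 ≤ 30, expected clicks 11 + 15 + 12 + 17 = 55.
Best is slot 5, slot 7, slot 6, and slot 4 with total expected clicks 55.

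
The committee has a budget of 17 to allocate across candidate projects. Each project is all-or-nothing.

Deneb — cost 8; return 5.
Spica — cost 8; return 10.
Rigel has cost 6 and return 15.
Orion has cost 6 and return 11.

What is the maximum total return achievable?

Take Rigel and Orion: cost 6 + 6 = 12 ≤ 17, return 15 + 11 = 26.
No other feasible combination does better.

26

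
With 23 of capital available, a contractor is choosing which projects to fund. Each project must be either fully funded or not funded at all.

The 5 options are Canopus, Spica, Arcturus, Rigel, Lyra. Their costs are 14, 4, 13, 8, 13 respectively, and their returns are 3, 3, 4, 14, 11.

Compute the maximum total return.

This is a 0-1 knapsack instance.
Spica + Rigel: cost 4 + 8 = 12 ≤ 23, return 3 + 14 = 17.
Rigel + Lyra: cost 8 + 13 = 21 ≤ 23, return 14 + 11 = 25.
Arcturus + Rigel: cost 13 + 8 = 21 ≤ 23, return 4 + 14 = 18.
Best is Rigel and Lyra with total return 25.

25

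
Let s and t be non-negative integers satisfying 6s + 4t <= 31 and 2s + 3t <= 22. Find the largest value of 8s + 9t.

The continuous relaxation peaks at (0.5, 7) with value 67.00; rounding to a feasible lattice point costs some objective.
(s,t)=(0,7): 6·0+4·7=28≤31, 2·0+3·7=21≤22, objective 63.
(s,t)=(1,6): 6·1+4·6=30≤31, 2·1+3·6=20≤22, objective 62.
(s,t)=(0,6): 6·0+4·6=24≤31, 2·0+3·6=18≤22, objective 54.
Maximum is 63 at (s,t)=(0,7).

63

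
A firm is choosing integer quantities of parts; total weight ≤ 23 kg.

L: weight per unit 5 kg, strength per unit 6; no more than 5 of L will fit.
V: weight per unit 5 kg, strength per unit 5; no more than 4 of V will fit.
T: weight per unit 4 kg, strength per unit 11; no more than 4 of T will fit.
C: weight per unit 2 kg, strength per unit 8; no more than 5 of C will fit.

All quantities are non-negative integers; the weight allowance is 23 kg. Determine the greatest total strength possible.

C has the best ratio (8/2); taking only C gives at most 5×8 = 40 (stopped by the supply cap of 5).
Mixing does better — 3×T and 5×C: weight 22 ≤ 23, strength 3·11 + 5·8 = 73.

73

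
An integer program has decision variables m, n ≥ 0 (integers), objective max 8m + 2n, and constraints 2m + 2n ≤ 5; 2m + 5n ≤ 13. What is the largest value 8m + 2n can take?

The continuous relaxation peaks at (2.5, 0) with value 20.00; rounding to a feasible lattice point costs some objective.
(m,n)=(2,0): 2·2+2·0=4≤5, 2·2+5·0=4≤13, objective 16.
(m,n)=(1,1): 2·1+2·1=4≤5, 2·1+5·1=7≤13, objective 10.
(m,n)=(1,0): 2·1+2·0=2≤5, 2·1+5·0=2≤13, objective 8.
No feasible integer point exceeds 16.

16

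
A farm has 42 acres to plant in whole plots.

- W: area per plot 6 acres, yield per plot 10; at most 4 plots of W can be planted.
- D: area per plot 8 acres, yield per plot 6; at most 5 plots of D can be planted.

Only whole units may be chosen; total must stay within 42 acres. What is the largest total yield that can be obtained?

This is a bounded integer knapsack.
4×W and 2×D: area 40 ≤ 42, yield 4·10 + 2·6 = 52.
3×W and 3×D: area 42 ≤ 42, yield 3·10 + 3·6 = 48.
Best is 52.

52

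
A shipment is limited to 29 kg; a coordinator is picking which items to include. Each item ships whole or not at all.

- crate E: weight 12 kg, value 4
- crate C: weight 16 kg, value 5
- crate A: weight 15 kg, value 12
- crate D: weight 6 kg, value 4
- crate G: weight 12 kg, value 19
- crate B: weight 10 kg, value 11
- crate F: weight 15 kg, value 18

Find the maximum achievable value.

37

crate A + crate G: weight 15 + 12 = 27 ≤ 29, value 12 + 19 = 31.
crate G + crate F: weight 12 + 15 = 27 ≤ 29, value 19 + 18 = 37.
crate D + crate G + crate B: weight 6 + 12 + 10 = 28 ≤ 29, value 4 + 19 + 11 = 34.
Best is crate G and crate F with total value 37.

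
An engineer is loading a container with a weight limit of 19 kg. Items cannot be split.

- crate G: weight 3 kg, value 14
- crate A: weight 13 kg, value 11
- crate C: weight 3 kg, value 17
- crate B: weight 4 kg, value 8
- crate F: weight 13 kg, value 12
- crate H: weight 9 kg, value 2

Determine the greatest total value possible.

43

Treat it as a binary knapsack problem.
Allowing fractional choices, the relaxed optimum would be about 47.3, but items are indivisible.
crate G + crate A + crate C: weight 3 + 13 + 3 = 19 ≤ 19, value 14 + 11 + 17 = 42.
crate G + crate C + crate F: weight 3 + 3 + 13 = 19 ≤ 19, value 14 + 17 + 12 = 43.
Best is crate G, crate C, and crate F with total value 43.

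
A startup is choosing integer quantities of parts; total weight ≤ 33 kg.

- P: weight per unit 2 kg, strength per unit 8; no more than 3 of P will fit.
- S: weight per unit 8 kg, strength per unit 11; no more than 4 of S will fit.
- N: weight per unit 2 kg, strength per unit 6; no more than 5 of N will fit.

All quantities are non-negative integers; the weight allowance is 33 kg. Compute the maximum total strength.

76

This is a bounded integer knapsack.
P has the best ratio (8/2); taking only P gives at most 3×8 = 24 (stopped by the supply cap of 3).
Mixing does better — 3×P, 2×S, and 5×N: weight 32 ≤ 33, strength 3·8 + 2·11 + 5·6 = 76.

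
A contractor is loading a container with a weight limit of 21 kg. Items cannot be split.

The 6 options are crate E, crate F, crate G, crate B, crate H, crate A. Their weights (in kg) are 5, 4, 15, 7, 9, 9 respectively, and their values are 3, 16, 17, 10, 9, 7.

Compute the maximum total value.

35

crate F + crate B + crate H: weight 4 + 7 + 9 = 20 ≤ 21, value 16 + 10 + 9 = 35.
crate F + crate G: weight 4 + 15 = 19 ≤ 21, value 16 + 17 = 33.
Best is crate F, crate B, and crate H with total value 35.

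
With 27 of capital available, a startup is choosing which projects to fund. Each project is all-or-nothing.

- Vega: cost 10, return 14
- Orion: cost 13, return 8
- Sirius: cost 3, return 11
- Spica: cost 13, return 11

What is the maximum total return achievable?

36

This is an integer program with binary decision variables.
Allowing fractional choices, the relaxed optimum would be about 36.6, but projects are indivisible.
Vega + Sirius: cost 10 + 3 = 13 ≤ 27, return 14 + 11 = 25.
Vega + Orion + Sirius: cost 10 + 13 + 3 = 26 ≤ 27, return 14 + 8 + 11 = 33.
Vega + Sirius + Spica: cost 10 + 3 + 13 = 26 ≤ 27, return 14 + 11 + 11 = 36.
Best is Vega, Sirius, and Spica with total return 36.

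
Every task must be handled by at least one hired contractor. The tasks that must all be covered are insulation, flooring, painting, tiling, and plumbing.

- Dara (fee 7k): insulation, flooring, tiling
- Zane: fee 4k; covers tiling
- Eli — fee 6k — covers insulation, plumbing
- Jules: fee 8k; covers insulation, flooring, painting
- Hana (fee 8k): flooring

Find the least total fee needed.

This is a weighted set-cover instance.
Choose Zane, Eli, and Jules: together they cover insulation, flooring, painting, tiling, plumbing — every task.
Total fee: 4 + 6 + 8 = 18.

18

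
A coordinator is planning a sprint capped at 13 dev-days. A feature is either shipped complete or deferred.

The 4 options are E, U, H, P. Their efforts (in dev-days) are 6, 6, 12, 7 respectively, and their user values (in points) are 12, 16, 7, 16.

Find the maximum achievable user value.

32

U + P: effort 6 + 7 = 13 ≤ 13, user value 16 + 16 = 32.
E + P: effort 6 + 7 = 13 ≤ 13, user value 12 + 16 = 28.
E + U: effort 6 + 6 = 12 ≤ 13, user value 12 + 16 = 28.
Best is U and P with total user value 32.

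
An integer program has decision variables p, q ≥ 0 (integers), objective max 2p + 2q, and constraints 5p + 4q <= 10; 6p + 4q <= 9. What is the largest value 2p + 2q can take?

(p,q)=(0,2): 5·0+4·2=8≤10, 6·0+4·2=8≤9, objective 4.
(p,q)=(0,1): 5·0+4·1=4≤10, 6·0+4·1=4≤9, objective 2.
No feasible integer point exceeds 4.

4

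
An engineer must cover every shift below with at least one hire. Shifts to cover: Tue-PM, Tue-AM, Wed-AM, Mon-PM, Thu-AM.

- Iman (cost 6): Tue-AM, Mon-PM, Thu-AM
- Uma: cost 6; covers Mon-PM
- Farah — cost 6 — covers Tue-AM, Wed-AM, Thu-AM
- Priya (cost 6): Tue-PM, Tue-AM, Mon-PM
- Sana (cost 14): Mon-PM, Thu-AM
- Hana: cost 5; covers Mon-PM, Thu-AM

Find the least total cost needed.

12

This is a weighted set-cover instance.
Choose Farah and Priya: together they cover Tue-PM, Tue-AM, Wed-AM, Mon-PM, Thu-AM — every shift.
Total cost: 6 + 6 = 12.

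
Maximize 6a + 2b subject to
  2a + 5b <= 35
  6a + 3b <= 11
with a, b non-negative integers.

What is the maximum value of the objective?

Relaxing integrality, the LP optimum is 11.00 at (a,b) = (1.83, 0), which is not an integer point.
(a,b)=(1,1) is feasible, giving 8.
(a,b)=(1,0) is feasible, giving 6.
(a,b)=(0,2) is feasible, giving 4.
Maximum is 8 at (a,b)=(1,1).

8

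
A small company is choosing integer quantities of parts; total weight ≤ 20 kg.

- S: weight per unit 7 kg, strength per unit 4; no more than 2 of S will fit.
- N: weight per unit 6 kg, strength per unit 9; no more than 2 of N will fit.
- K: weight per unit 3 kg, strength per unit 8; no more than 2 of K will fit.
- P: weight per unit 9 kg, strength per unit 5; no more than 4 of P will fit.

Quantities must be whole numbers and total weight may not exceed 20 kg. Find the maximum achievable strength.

Take 2×N and 2×K: weight 18 ≤ 20, strength 2·9 + 2·8 = 34.
K has the best ratio (8/3) and is taken to its limit of 2; remaining capacity is filled optimally with the others.

34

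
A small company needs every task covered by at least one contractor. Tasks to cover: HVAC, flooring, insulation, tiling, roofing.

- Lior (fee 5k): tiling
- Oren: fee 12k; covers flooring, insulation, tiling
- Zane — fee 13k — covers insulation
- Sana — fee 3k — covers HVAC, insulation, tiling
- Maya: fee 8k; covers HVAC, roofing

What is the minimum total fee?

Choose Oren and Maya: together they cover HVAC, flooring, insulation, tiling, roofing — every task.
Total fee: 12 + 8 = 20.

20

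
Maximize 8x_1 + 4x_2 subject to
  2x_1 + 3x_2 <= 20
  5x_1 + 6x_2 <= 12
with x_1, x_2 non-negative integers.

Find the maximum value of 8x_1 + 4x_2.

(x_1,x_2)=(2,0): 2·2+3·0=4≤20, 5·2+6·0=10≤12, objective 16.
(x_1,x_2)=(1,1): 2·1+3·1=5≤20, 5·1+6·1=11≤12, objective 12.
(x_1,x_2)=(1,0): 2·1+3·0=2≤20, 5·1+6·0=5≤12, objective 8.
Maximum is 16 at (x_1,x_2)=(2,0).

16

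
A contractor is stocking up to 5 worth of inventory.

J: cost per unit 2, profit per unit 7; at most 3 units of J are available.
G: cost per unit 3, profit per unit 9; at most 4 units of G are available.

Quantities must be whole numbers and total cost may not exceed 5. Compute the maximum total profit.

1×J and 1×G: cost 5 ≤ 5, profit 1·7 + 1·9 = 16.
2×J: cost 4 ≤ 5, profit 2·7 = 14.
Best is 16.

16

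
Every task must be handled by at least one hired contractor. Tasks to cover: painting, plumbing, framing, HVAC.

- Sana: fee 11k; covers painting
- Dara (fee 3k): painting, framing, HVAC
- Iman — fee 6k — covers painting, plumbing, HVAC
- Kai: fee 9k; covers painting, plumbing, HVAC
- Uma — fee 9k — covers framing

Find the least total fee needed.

9

Choose Dara and Iman: together they cover painting, plumbing, framing, HVAC — every task.
Total fee: 3 + 6 = 9.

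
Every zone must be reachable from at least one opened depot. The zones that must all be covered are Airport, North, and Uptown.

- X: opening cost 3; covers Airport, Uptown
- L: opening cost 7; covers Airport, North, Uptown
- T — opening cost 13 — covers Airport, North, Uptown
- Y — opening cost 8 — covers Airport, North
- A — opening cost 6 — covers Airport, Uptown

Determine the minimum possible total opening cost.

7

L alone covers Airport, North, Uptown — every zone.
Total opening cost: 7.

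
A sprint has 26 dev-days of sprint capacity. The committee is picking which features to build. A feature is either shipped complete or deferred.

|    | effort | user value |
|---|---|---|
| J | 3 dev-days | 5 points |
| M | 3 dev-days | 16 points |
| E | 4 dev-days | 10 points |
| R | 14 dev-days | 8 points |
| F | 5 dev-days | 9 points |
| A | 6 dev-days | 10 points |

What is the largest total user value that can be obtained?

Allowing fractional choices, the relaxed optimum would be about 52.9, but features are indivisible.
J + M + E + F + A: effort 3 + 3 + 4 + 5 + 6 = 21 ≤ 26, user value 5 + 16 + 10 + 9 + 10 = 50.
M + E + F + A: effort 3 + 4 + 5 + 6 = 18 ≤ 26, user value 16 + 10 + 9 + 10 = 45.
M + E + R + F: effort 3 + 4 + 14 + 5 = 26 ≤ 26, user value 16 + 10 + 8 + 9 = 43.
Best is J, M, E, F, and A with total user value 50.

50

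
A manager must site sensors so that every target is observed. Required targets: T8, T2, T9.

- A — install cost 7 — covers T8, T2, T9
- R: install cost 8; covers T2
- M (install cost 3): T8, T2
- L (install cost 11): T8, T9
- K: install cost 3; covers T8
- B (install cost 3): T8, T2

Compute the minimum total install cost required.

The greedy cost-per-new-target heuristic would pick M and A for 10, but a cheaper cover exists.
A alone covers T8, T2, T9 — every target.
Total install cost: 7.
No cover costs less than 7.

7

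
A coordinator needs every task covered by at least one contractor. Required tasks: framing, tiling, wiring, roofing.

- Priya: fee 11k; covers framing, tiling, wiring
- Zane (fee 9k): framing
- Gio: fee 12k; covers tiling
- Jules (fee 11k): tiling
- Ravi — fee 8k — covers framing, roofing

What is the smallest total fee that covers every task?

This is an integer covering problem.
Choose Priya and Ravi: together they cover framing, tiling, wiring, roofing — every task.
Total fee: 11 + 8 = 19.
No cover costs less than 19.

19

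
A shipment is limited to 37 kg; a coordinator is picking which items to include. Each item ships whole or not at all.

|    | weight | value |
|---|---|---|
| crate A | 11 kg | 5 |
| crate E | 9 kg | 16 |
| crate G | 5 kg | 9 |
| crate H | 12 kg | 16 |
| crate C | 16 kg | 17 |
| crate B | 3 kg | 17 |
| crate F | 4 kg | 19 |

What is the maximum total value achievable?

78

Take crate E, crate G, crate C, crate B, and crate F: weight 9 + 5 + 16 + 3 + 4 = 37 ≤ 37, value 16 + 9 + 17 + 17 + 19 = 78.
No other feasible combination does better.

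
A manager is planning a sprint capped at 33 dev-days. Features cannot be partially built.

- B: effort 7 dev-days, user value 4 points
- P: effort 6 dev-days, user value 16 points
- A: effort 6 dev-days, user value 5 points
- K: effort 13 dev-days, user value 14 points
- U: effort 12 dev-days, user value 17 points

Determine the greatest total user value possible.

47

Treat it as a binary knapsack problem.
Allowing fractional choices, the relaxed optimum would be about 48.7, but features are indivisible.
B + P + A + U: effort 7 + 6 + 6 + 12 = 31 ≤ 33, user value 4 + 16 + 5 + 17 = 42.
B + P + A + K: effort 7 + 6 + 6 + 13 = 32 ≤ 33, user value 4 + 16 + 5 + 14 = 39.
P + K + U: effort 6 + 13 + 12 = 31 ≤ 33, user value 16 + 14 + 17 = 47.
Best is P, K, and U with total user value 47.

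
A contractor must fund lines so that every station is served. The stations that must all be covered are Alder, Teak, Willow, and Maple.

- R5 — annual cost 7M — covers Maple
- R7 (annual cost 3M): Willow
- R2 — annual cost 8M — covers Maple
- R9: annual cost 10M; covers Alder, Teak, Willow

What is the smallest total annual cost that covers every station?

17

Choose R5 and R9: together they cover Alder, Teak, Willow, Maple — every station.
Total annual cost: 7 + 10 = 17.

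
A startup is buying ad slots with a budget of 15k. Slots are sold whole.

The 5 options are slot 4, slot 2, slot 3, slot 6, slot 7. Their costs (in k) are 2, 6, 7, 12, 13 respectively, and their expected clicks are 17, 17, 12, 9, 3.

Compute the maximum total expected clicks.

slot 4 + slot 3: cost 2 + 7 = 9 ≤ 15, expected clicks 17 + 12 = 29.
slot 4 + slot 2: cost 2 + 6 = 8 ≤ 15, expected clicks 17 + 17 = 34.
slot 4 + slot 2 + slot 3: cost 2 + 6 + 7 = 15 ≤ 15, expected clicks 17 + 17 + 12 = 46.
Best is slot 4, slot 2, and slot 3 with total expected clicks 46.

46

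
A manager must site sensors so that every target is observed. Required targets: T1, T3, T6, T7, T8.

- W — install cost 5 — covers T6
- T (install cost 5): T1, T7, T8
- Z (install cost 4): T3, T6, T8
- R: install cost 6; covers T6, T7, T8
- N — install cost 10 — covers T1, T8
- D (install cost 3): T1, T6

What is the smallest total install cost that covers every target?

9

This is an integer covering problem.
Choose T and Z: together they cover T1, T3, T6, T7, T8 — every target.
Total install cost: 5 + 4 = 9.
No cover costs less than 9.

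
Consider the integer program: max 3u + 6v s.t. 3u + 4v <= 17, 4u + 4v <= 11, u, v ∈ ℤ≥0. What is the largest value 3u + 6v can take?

Relaxing integrality, the LP optimum is 16.50 at (u,v) = (0, 2.75), which is not an integer point.
(u,v)=(0,2): 3·0+4·2=8≤17, 4·0+4·2=8≤11, objective 12.
(u,v)=(1,1): 3·1+4·1=7≤17, 4·1+4·1=8≤11, objective 9.
(u,v)=(0,1): 3·0+4·1=4≤17, 4·0+4·1=4≤11, objective 6.
Maximum is 12 at (u,v)=(0,2).

12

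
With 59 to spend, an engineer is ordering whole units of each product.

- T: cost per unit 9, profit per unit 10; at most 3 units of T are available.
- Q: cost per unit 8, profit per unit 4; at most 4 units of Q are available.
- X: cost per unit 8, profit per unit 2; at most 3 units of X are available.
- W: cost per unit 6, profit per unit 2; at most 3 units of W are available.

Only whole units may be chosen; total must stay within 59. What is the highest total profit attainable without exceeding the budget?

46

This is a bounded integer knapsack.
3×T, 3×Q, and 1×W: cost 57 ≤ 59, profit 3·10 + 3·4 + 1·2 = 44.
3×T and 4×Q: cost 59 ≤ 59, profit 3·10 + 4·4 = 46.
Best is 46.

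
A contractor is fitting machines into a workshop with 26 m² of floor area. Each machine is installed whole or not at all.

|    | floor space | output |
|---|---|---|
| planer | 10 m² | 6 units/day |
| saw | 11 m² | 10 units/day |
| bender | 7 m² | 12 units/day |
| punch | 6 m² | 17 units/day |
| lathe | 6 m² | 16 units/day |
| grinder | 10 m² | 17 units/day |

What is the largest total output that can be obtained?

Treat it as a binary knapsack problem.
Take punch, lathe, and grinder: floor space 6 + 6 + 10 = 22 ≤ 26, output 17 + 16 + 17 = 50.
No other feasible combination does better.

50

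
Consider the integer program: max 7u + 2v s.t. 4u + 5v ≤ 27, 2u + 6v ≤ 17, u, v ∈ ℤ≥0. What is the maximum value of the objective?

42

The continuous relaxation peaks at (6.75, 0) with value 47.25; rounding to a feasible lattice point costs some objective.
(u,v)=(6,0): 4·6+5·0=24≤27, 2·6+6·0=12≤17, objective 42.
(u,v)=(5,1): 4·5+5·1=25≤27, 2·5+6·1=16≤17, objective 37.
The best lattice point is (6,0), giving 42.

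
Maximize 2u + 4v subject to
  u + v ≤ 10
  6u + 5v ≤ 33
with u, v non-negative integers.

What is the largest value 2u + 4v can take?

The continuous relaxation peaks at (0, 6.6) with value 26.40; rounding to a feasible lattice point costs some objective.
(u,v)=(0,6): 1·0+1·6=6≤10, 6·0+5·6=30≤33, objective 24.
(u,v)=(1,5): 1·1+1·5=6≤10, 6·1+5·5=31≤33, objective 22.
The best lattice point is (0,6), giving 24.

24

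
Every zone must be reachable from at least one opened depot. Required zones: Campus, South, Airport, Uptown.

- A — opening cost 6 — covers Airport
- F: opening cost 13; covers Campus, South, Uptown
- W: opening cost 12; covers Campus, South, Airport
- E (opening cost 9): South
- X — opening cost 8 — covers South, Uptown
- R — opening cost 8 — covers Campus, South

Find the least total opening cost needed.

This is a weighted set-cover instance.
The greedy cost-per-new-zone heuristic would pick W and X for 20, but a cheaper cover exists.
Choose A and F: together they cover Campus, South, Airport, Uptown — every zone.
Total opening cost: 6 + 13 = 19.
No cover costs less than 19.

19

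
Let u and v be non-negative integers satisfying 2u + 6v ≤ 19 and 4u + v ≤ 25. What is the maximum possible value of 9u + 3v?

57

Relaxing integrality, the LP optimum is 57.14 at (u,v) = (5.95, 1.18), which is not an integer point.
(u,v)=(6,1): 2·6+6·1=18≤19, 4·6+1·1=25≤25, objective 57.
(u,v)=(6,0): 2·6+6·0=12≤19, 4·6+1·0=24≤25, objective 54.
(u,v)=(5,1): 2·5+6·1=16≤19, 4·5+1·1=21≤25, objective 48.
Maximum is 57 at (u,v)=(6,1).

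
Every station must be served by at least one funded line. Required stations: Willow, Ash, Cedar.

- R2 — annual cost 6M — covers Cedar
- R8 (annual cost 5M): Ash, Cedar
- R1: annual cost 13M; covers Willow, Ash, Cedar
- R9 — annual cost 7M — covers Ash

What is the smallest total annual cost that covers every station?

This is an integer covering problem.
The greedy cost-per-new-station heuristic would pick R8 and R1 for 18, but a cheaper cover exists.
R1 alone covers Willow, Ash, Cedar — every station.
Total annual cost: 13.
No cover costs less than 13.

13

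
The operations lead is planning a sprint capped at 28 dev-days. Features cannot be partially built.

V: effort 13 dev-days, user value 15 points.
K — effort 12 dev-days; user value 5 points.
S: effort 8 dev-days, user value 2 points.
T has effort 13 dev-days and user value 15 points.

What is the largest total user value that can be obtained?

30

This is an integer program with binary decision variables.
Take V and T: effort 13 + 13 = 26 ≤ 28, user value 15 + 15 = 30.
No other feasible combination does better.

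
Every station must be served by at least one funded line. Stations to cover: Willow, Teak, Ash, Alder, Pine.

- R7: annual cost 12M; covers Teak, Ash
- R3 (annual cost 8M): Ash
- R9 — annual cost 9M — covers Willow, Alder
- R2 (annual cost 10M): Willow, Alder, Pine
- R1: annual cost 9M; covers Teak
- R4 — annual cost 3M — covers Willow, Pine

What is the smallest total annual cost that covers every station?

This is a weighted set-cover instance.
The greedy cost-per-new-station heuristic would pick R4, R7, and R9 for 24, but a cheaper cover exists.
Choose R7 and R2: together they cover Willow, Teak, Ash, Alder, Pine — every station.
Total annual cost: 12 + 10 = 22.
No cover costs less than 22.

22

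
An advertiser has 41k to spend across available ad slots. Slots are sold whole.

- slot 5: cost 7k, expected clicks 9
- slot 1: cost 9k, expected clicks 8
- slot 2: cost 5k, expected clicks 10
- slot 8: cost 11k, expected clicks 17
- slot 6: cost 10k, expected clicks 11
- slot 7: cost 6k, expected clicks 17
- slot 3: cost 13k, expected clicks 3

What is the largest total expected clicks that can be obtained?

This is an integer program with binary decision variables.
Allowing fractional choices, the relaxed optimum would be about 65.8, but ad slots are indivisible.
slot 5 + slot 2 + slot 8 + slot 6 + slot 7: cost 7 + 5 + 11 + 10 + 6 = 39 ≤ 41, expected clicks 9 + 10 + 17 + 11 + 17 = 64.
slot 5 + slot 1 + slot 2 + slot 8 + slot 7: cost 7 + 9 + 5 + 11 + 6 = 38 ≤ 41, expected clicks 9 + 8 + 10 + 17 + 17 = 61.
slot 1 + slot 2 + slot 8 + slot 6 + slot 7: cost 9 + 5 + 11 + 10 + 6 = 41 ≤ 41, expected clicks 8 + 10 + 17 + 11 + 17 = 63.
Best is slot 5, slot 2, slot 8, slot 6, and slot 7 with total expected clicks 64.

64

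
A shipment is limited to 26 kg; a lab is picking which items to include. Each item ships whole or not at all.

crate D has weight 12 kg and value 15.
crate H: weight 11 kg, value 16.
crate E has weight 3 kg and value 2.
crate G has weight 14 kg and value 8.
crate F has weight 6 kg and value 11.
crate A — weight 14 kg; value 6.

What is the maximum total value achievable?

crate D + crate H: weight 12 + 11 = 23 ≤ 26, value 15 + 16 = 31.
crate D + crate H + crate E: weight 12 + 11 + 3 = 26 ≤ 26, value 15 + 16 + 2 = 33.
Best is crate D, crate H, and crate E with total value 33.

33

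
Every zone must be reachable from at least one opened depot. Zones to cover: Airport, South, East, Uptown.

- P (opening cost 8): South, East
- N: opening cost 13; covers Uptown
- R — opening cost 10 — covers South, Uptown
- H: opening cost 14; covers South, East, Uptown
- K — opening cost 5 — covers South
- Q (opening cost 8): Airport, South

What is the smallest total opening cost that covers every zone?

22

The greedy cost-per-new-zone heuristic would pick P, Q, and R for 26, but a cheaper cover exists.
Choose H and Q: together they cover Airport, South, East, Uptown — every zone.
Total opening cost: 14 + 8 = 22.
No cover costs less than 22.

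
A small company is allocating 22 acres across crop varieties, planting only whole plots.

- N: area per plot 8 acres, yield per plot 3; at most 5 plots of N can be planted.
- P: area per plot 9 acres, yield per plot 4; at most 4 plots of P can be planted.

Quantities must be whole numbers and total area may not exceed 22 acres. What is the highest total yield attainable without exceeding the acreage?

This is a bounded integer knapsack.
P has the best ratio (4/9); taking only P gives at most 2×4 = 8 (stopped by the area limit).
Optimal: 2×P: area 18 ≤ 22, yield 2·4 = 8.

8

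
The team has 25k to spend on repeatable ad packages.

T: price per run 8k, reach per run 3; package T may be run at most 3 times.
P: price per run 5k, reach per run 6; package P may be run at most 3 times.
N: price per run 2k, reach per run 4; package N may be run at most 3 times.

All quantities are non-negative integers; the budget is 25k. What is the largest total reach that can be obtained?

This is a bounded integer knapsack.
Take 3×P and 3×N: price 21 ≤ 25, reach 3·6 + 3·4 = 30.
N has the best ratio (4/2) and is taken to its limit of 3; remaining capacity is filled optimally with the others.

30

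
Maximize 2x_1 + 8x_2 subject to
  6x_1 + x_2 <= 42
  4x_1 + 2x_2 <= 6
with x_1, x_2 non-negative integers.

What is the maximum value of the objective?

24

(x_1,x_2)=(0,3): 6·0+1·3=3≤42, 4·0+2·3=6≤6, objective 24.
(x_1,x_2)=(0,2): 6·0+1·2=2≤42, 4·0+2·2=4≤6, objective 16.
The best lattice point is (0,3), giving 24.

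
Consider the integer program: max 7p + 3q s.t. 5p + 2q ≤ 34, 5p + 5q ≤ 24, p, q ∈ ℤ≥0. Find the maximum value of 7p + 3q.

(p,q)=(4,0) is feasible, giving 28.
(p,q)=(3,1) is feasible, giving 24.
(p,q)=(3,0) is feasible, giving 21.
Maximum is 28 at (p,q)=(4,0).

28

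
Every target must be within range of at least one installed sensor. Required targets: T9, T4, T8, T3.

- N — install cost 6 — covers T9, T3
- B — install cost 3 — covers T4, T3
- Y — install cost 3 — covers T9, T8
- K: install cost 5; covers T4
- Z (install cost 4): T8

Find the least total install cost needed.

This is an integer covering problem.
Choose B and Y: together they cover T9, T4, T8, T3 — every target.
Total install cost: 3 + 3 = 6.

6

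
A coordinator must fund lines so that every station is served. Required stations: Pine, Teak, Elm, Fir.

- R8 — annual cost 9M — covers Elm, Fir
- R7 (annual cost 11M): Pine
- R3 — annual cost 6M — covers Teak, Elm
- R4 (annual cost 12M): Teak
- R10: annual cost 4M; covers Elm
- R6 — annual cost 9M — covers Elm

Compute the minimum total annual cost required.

26

Choose R8, R7, and R3: together they cover Pine, Teak, Elm, Fir — every station.
Total annual cost: 9 + 11 + 6 = 26.
No cover costs less than 26.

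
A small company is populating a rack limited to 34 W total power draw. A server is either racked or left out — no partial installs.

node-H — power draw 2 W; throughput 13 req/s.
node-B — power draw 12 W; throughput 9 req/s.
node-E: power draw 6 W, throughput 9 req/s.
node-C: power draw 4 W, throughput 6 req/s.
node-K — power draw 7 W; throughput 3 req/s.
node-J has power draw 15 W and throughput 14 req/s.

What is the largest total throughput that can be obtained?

45

This is an integer program with binary decision variables.
Take node-H, node-E, node-C, node-K, and node-J: power draw 2 + 6 + 4 + 7 + 15 = 34 ≤ 34, throughput 13 + 9 + 6 + 3 + 14 = 45.
No other feasible combination does better.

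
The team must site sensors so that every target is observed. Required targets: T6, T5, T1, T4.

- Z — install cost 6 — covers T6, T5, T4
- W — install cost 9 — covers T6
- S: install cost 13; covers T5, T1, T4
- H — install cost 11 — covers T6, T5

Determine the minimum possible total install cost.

19

This is an integer covering problem.
Choose Z and S: together they cover T6, T5, T1, T4 — every target.
Total install cost: 6 + 13 = 19.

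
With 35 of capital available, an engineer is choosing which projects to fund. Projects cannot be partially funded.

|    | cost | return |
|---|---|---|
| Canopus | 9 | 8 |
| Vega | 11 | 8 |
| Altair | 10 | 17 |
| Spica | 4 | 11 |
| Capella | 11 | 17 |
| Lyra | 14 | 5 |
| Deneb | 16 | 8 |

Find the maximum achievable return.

Altair + Spica + Capella: cost 10 + 4 + 11 = 25 ≤ 35, return 17 + 11 + 17 = 45.
Canopus + Altair + Spica + Capella: cost 9 + 10 + 4 + 11 = 34 ≤ 35, return 8 + 17 + 11 + 17 = 53.
Best is Canopus, Altair, Spica, and Capella with total return 53.

53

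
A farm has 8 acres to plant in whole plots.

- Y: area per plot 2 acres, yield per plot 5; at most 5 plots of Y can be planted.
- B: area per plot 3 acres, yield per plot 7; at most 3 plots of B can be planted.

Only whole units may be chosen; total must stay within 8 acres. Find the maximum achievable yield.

4×Y: area 8 ≤ 8, yield 4·5 = 20.
1×Y and 2×B: area 8 ≤ 8, yield 1·5 + 2·7 = 19.
Best is 20.

20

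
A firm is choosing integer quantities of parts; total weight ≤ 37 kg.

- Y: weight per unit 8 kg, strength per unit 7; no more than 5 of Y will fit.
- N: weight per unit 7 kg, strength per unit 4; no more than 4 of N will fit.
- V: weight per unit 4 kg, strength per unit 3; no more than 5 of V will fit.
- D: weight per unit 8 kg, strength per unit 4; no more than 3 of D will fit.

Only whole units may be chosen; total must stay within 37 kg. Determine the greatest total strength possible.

3×Y and 3×V: weight 36 ≤ 37, strength 3·7 + 3·3 = 30.
4×Y and 1×V: weight 36 ≤ 37, strength 4·7 + 1·3 = 31.
Best is 31.

31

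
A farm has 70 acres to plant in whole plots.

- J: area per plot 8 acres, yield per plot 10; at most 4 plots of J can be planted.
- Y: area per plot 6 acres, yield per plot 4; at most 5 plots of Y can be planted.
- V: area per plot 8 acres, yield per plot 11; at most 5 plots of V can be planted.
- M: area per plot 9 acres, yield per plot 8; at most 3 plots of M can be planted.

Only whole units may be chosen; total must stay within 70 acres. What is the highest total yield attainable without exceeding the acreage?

89

V has the best ratio (11/8); taking only V gives at most 5×11 = 55 (stopped by the supply cap of 5).
Mixing does better — 3×J, 1×Y, and 5×V: area 70 ≤ 70, yield 3·10 + 1·4 + 5·11 = 89.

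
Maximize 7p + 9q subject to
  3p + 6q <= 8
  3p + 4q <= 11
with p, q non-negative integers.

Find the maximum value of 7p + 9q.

(p,q)=(2,0): 3·2+6·0=6≤8, 3·2+4·0=6≤11, objective 14.
(p,q)=(1,0): 3·1+6·0=3≤8, 3·1+4·0=3≤11, objective 7.
No feasible integer point exceeds 14.

14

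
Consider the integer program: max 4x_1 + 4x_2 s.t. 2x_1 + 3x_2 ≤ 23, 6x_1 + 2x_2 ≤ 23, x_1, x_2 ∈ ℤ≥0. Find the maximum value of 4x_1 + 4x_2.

32

The continuous relaxation peaks at (1.64, 6.57) with value 32.86; rounding to a feasible lattice point costs some objective.
(x_1,x_2)=(1,7): 2·1+3·7=23≤23, 6·1+2·7=20≤23, objective 32.
(x_1,x_2)=(0,7): 2·0+3·7=21≤23, 6·0+2·7=14≤23, objective 28.
(x_1,x_2)=(1,6): 2·1+3·6=20≤23, 6·1+2·6=18≤23, objective 28.
(x_1,x_2)=(2,5): 2·2+3·5=19≤23, 6·2+2·5=22≤23, objective 28.
No feasible integer point exceeds 32.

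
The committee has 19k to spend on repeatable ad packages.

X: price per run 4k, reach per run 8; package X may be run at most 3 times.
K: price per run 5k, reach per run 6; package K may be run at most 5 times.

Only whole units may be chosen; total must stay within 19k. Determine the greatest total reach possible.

30

This is a bounded integer knapsack.
X has the best ratio (8/4); taking only X gives at most 3×8 = 24 (stopped by the supply cap of 3).
Mixing does better — 3×X and 1×K: price 17 ≤ 19, reach 3·8 + 1·6 = 30.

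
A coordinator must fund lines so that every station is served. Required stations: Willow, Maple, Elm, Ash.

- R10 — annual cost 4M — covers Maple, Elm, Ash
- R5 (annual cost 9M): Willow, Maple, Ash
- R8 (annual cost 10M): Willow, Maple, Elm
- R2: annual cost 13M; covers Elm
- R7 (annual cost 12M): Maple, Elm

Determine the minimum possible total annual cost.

Choose R10 and R5: together they cover Willow, Maple, Elm, Ash — every station.
Total annual cost: 4 + 9 = 13.
No cover costs less than 13.

13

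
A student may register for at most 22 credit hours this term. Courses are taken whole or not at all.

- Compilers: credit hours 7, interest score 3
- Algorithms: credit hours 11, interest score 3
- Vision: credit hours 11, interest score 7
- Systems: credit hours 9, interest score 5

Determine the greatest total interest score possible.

12

Treat it as a binary knapsack problem.
Take Vision and Systems: credit hours 11 + 9 = 20 ≤ 22, interest score 7 + 5 = 12.
No other feasible combination does better.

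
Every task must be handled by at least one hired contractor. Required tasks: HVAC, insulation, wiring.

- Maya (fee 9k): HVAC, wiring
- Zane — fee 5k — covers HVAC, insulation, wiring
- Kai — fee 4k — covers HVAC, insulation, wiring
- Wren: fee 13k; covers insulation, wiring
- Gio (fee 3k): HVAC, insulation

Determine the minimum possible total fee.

4

Kai alone covers HVAC, insulation, wiring — every task.
Total fee: 4.
No cover costs less than 4.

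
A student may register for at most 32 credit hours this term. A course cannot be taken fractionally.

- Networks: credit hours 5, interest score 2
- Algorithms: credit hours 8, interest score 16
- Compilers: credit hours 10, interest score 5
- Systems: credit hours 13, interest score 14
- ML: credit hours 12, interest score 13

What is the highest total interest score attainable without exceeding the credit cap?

This is an integer program with binary decision variables.
Algorithms + Compilers + Systems: credit hours 8 + 10 + 13 = 31 ≤ 32, interest score 16 + 5 + 14 = 35.
Algorithms + Compilers + ML: credit hours 8 + 10 + 12 = 30 ≤ 32, interest score 16 + 5 + 13 = 34.
Best is Algorithms, Compilers, and Systems with total interest score 35.

35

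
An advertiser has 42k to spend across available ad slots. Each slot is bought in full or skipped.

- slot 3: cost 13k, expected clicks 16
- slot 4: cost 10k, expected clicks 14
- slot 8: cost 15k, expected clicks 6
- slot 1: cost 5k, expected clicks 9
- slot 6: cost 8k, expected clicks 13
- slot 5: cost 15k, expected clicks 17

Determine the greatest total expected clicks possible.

slot 4 + slot 1 + slot 6 + slot 5: cost 10 + 5 + 8 + 15 = 38 ≤ 42, expected clicks 14 + 9 + 13 + 17 = 53.
slot 3 + slot 1 + slot 6 + slot 5: cost 13 + 5 + 8 + 15 = 41 ≤ 42, expected clicks 16 + 9 + 13 + 17 = 55.
Best is slot 3, slot 1, slot 6, and slot 5 with total expected clicks 55.

55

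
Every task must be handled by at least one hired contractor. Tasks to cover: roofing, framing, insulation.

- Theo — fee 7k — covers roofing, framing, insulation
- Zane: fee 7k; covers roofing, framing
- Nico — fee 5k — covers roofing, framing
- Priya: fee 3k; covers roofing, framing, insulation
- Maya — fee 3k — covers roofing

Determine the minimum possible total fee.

3

Priya alone covers roofing, framing, insulation — every task.
Total fee: 3.
No cover costs less than 3.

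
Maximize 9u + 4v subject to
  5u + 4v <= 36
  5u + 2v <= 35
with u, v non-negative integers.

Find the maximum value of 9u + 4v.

(u,v)=(7,0) is feasible, giving 63.
(u,v)=(6,1) is feasible, giving 58.
(u,v)=(6,0) is feasible, giving 54.
(u,v)=(5,1) is feasible, giving 49.
Maximum is 63 at (u,v)=(7,0).

63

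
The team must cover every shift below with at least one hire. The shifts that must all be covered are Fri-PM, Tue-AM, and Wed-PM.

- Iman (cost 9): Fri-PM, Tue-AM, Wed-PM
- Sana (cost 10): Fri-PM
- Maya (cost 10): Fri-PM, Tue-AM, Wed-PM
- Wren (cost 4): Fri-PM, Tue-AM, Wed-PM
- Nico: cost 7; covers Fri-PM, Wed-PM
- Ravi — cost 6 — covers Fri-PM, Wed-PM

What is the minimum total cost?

Wren alone covers Fri-PM, Tue-AM, Wed-PM — every shift.
Total cost: 4.
No cover costs less than 4.

4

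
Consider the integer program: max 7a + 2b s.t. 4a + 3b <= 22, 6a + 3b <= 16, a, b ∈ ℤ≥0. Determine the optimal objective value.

(a,b)=(2,1) is feasible, giving 16.
(a,b)=(2,0) is feasible, giving 14.
(a,b)=(1,2) is feasible, giving 11.
The best lattice point is (2,1), giving 16.

16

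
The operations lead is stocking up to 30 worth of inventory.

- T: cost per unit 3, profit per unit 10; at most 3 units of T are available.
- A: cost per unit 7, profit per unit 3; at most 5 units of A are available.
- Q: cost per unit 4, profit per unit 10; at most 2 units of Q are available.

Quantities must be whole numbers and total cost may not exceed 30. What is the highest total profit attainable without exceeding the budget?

53

Take 3×T, 1×A, and 2×Q: cost 24 ≤ 30, profit 3·10 + 1·3 + 2·10 = 53.
T has the best ratio (10/3) and is taken to its limit of 3; remaining capacity is filled optimally with the others.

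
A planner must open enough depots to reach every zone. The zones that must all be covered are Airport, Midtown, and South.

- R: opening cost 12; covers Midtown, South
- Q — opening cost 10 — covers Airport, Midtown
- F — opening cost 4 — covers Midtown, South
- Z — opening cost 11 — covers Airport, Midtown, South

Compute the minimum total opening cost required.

11

Z alone covers Airport, Midtown, South — every zone.
Total opening cost: 11.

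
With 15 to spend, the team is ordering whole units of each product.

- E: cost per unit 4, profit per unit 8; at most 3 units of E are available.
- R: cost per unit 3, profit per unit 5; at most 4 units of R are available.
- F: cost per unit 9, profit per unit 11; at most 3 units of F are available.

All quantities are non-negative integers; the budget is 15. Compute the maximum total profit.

29

This is a bounded integer knapsack.
E has the best ratio (8/4); taking only E gives at most 3×8 = 24 (stopped by the cost limit).
Mixing does better — 3×E and 1×R: cost 15 ≤ 15, profit 3·8 + 1·5 = 29.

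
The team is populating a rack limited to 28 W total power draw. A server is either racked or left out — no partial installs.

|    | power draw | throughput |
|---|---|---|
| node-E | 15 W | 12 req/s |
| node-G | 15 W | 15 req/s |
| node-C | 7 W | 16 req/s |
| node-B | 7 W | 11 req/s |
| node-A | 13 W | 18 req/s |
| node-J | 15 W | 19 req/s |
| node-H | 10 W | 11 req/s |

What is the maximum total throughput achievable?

45

This is an integer program with binary decision variables.
Allowing fractional choices, the relaxed optimum would be about 46.3, but servers are indivisible.
node-C + node-B + node-A: power draw 7 + 7 + 13 = 27 ≤ 28, throughput 16 + 11 + 18 = 45.
node-C + node-B + node-H: power draw 7 + 7 + 10 = 24 ≤ 28, throughput 16 + 11 + 11 = 38.
Best is node-C, node-B, and node-A with total throughput 45.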